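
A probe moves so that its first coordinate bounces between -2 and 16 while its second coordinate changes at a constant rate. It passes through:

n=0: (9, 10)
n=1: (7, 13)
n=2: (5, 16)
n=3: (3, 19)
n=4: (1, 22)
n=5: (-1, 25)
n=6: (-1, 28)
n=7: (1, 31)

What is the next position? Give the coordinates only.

The first coordinate reflects between -2 and 16, moving 2 per step.
  step 8: 1 → 3
The second coordinate changes by +3 each step: at step 8 it is 34.

(3, 34)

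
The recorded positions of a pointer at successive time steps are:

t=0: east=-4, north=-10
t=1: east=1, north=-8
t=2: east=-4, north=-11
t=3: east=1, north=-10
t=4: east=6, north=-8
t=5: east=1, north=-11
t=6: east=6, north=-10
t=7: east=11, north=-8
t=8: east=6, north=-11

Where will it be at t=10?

east=16, north=-8

Differencing gives (+5,+2), (-5,-3), (+5,+1), (+5,+2), (-5,-3), (+5,+1), (+5,+2), (-5,-3). This is the pattern (+5,+2), (-5,-3), (+5,+1) repeated.
step 9: apply (+5,+1) → east=11, north=-10
step 10: apply (+5,+2) → east=16, north=-8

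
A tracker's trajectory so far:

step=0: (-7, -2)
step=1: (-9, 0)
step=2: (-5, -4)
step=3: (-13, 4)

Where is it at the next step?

Step-to-step displacements: (-2, +2), (+4, -4), (-8, +8); each is -2× the previous.
step 4: (-13, 4) + (+16, -16) → (3, -12)

(3, -12)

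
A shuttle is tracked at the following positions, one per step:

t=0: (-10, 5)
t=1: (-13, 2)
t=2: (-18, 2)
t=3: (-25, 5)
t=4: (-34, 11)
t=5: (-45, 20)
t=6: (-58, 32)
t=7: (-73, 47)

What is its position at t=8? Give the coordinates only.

Taking differences between consecutive positions: (-3, -3), (-5, +0), (-7, +3), (-9, +6), (-11, +9), (-13, +12), (-15, +15). These grow by (-2, +3) each step.
step 8: (-73, 47) + (-17, +18) → (-90, 65)

(-90, 65)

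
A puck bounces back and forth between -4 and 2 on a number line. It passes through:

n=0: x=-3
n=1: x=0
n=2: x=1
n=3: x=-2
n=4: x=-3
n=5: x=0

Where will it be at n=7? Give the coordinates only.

x=-2

The value travels 3 per step and bounces off the walls at -4 and 2.
  step 6: 0 → 1
  step 7: 1 → -2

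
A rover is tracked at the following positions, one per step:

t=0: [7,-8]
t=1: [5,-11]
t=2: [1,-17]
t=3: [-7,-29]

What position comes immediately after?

[-23,-53]

The jumps are [-2,-3], [-4,-6], [-8,-12] — a geometric progression with ratio 2.
step 4: [-7,-29] + [-16,-24] → [-23,-53]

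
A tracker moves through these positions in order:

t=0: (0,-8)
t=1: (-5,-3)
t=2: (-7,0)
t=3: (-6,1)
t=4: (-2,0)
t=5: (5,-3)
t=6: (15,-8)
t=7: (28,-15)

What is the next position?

First differences are (-5,+5), (-2,+3), (+1,+1), (+4,-1), (+7,-3), (+10,-5), (+13,-7); their common second difference is (+3,-2) (constant acceleration).
step 8: (28,-15) + (+16,-9) → (44,-24)

(44,-24)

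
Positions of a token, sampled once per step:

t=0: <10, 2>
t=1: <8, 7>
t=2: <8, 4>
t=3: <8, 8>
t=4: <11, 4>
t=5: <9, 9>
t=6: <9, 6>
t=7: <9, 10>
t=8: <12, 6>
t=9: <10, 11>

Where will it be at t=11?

<10, 12>

Step-to-step displacements: <-2, +5>, <+0, -3>, <+0, +4>, <+3, -4>, <-2, +5>, <+0, -3>, <+0, +4>, <+3, -4>, <-2, +5> — a repeating cycle of length 4.
step 10: apply <+0, -3> → <10, 8>
step 11: apply <+0, +4> → <10, 12>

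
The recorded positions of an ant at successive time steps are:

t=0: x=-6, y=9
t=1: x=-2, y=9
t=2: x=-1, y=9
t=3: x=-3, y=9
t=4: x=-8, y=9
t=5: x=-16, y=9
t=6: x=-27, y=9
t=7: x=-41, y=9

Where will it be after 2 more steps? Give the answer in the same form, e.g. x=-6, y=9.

x=-78, y=9

First differences are (+4,+0), (+1,+0), (-2,+0), (-5,+0), (-8,+0), (-11,+0), (-14,+0); their common second difference is (-3,+0) (constant acceleration).
step 8: x=-41, y=9 + (-17,+0) → x=-58, y=9
step 9: x=-58, y=9 + (-20,+0) → x=-78, y=9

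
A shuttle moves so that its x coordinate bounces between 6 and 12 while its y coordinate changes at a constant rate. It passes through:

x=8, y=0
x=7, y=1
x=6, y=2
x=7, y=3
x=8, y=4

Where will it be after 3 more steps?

x=11, y=7

The x coordinate travels 1 per step and bounces off the walls at 6 and 12.
  step 5: 8 → 9
  step 6: 9 → 10
  step 7: 10 → 11
The y coordinate changes by +1 each step: at step 7 it is 7.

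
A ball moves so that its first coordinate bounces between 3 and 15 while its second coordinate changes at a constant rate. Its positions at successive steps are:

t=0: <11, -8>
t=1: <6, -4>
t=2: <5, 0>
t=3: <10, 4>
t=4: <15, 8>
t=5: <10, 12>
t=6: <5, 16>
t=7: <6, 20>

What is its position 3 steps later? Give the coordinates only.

The first coordinate reflects between 3 and 15, moving 5 per step.
  step 8: 6 → 11
  step 9: 11 → 14
  step 10: 14 → 9
The second coordinate changes by +4 each step: at step 10 it is 32.

<9, 32>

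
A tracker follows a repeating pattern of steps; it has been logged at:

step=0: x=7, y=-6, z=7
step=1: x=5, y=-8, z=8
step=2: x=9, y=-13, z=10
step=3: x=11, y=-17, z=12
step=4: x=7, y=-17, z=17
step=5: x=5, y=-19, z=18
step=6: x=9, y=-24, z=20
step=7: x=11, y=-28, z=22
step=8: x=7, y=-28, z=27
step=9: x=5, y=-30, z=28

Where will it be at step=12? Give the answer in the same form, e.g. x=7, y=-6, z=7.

x=7, y=-39, z=37

The moves between consecutive positions are (-2, -2, +1), (+4, -5, +2), (+2, -4, +2), (-4, +0, +5), (-2, -2, +1), (+4, -5, +2), (+2, -4, +2), (-4, +0, +5), (-2, -2, +1); they repeat the 4-cycle [(-2, -2, +1), (+4, -5, +2), (+2, -4, +2), (-4, +0, +5)].
step 10: apply (+4, -5, +2) → x=9, y=-35, z=30
step 11: apply (+2, -4, +2) → x=11, y=-39, z=32
step 12: apply (-4, +0, +5) → x=7, y=-39, z=37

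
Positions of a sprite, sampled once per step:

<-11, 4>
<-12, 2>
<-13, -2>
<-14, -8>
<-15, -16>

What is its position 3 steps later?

Successive displacements: <-1, -2>, <-1, -4>, <-1, -6>, <-1, -8> — each changes by <+0, -2>.
step 5: <-15, -16> + <-1, -10> → <-16, -26>
step 6: <-16, -26> + <-1, -12> → <-17, -38>
step 7: <-17, -38> + <-1, -14> → <-18, -52>

<-18, -52>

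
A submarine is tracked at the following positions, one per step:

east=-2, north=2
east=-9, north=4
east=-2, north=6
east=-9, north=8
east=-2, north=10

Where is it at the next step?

east=-9, north=12

The east coordinate repeats the cycle [-2, -9] with period 2; step 5 mod 2 = 1, giving -9.
The north coordinate changes by +2 each step, so at step 5 it is 2 + 5·(2) = 12.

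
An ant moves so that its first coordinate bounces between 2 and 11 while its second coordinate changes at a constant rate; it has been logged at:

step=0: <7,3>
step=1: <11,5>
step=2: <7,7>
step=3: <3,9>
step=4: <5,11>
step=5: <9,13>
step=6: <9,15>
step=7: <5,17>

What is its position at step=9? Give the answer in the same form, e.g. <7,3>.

The first coordinate travels 4 per step and bounces off the walls at 2 and 11.
  step 8: 5 → 3
  step 9: 3 → 7
The second coordinate changes by +2 each step: at step 9 it is 21.

<7,21>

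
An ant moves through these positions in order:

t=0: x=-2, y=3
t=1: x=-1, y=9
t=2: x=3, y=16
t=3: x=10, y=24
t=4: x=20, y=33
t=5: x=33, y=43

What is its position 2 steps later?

x=68, y=66

Taking differences between consecutive positions: (+1,+6), (+4,+7), (+7,+8), (+10,+9), (+13,+10). These grow by (+3,+1) each step.
step 6: x=33, y=43 + (+16,+11) → x=49, y=54
step 7: x=49, y=54 + (+19,+12) → x=68, y=66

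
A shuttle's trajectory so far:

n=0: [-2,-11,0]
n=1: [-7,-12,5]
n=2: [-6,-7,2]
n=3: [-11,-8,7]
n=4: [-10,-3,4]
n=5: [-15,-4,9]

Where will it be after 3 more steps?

[-18,5,8]

The moves between consecutive positions are [-5,-1,+5], [+1,+5,-3], [-5,-1,+5], [+1,+5,-3], [-5,-1,+5]; they repeat the 2-cycle [[-5,-1,+5], [+1,+5,-3]].
step 6: apply [+1,+5,-3] → [-14,1,6]
step 7: apply [-5,-1,+5] → [-19,0,11]
step 8: apply [+1,+5,-3] → [-18,5,8]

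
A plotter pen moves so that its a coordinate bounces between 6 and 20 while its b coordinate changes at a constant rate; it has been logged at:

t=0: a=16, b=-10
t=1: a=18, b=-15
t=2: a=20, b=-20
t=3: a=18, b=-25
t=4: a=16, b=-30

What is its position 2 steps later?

a=12, b=-40

The a coordinate travels 2 per step and bounces off the walls at 6 and 20.
  step 5: 16 → 14
  step 6: 14 → 12
The b coordinate changes by -5 each step: at step 6 it is -40.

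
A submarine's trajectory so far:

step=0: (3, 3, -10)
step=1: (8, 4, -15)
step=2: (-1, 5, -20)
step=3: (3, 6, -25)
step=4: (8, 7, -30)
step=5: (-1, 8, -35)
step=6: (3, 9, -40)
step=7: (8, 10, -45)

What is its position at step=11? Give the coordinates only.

(-1, 14, -65)

First: cycles through 3, 8, -1 every 3 steps. Step 11 lands at position 2 of the cycle → -1.
Second: linear, +1 per step → 14 at step 11.
Third: linear, -5 per step → -65 at step 11.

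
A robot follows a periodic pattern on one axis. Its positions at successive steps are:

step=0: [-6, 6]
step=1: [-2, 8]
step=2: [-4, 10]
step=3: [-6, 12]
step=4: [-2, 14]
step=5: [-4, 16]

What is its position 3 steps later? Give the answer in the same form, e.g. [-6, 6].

[-4, 22]

First: cycles through -6, -2, -4 every 3 steps. Step 8 lands at position 2 of the cycle → -4.
Second: linear, +2 per step → 22 at step 8.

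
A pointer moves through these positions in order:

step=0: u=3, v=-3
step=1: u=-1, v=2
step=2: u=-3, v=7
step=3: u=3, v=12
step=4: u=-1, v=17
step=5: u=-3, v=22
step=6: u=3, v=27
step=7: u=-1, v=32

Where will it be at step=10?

u=-1, v=47

U: cycles through 3, -1, -3 every 3 steps. Step 10 lands at position 1 of the cycle → -1.
V: linear, +5 per step → 47 at step 10.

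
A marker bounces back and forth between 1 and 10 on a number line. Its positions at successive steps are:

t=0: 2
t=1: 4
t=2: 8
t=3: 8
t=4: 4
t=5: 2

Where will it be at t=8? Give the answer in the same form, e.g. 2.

The value reflects between 1 and 10, moving 4 per step.
  step 6: 2 → 6
  step 7: 6 → 10
  step 8: 10 → 6

6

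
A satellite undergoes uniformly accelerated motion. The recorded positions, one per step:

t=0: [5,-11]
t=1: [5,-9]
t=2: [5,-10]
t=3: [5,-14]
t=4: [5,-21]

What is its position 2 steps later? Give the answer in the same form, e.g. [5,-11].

[5,-44]

Taking differences between consecutive positions: [+0,+2], [+0,-1], [+0,-4], [+0,-7]. These grow by [+0,-3] each step.
step 5: [5,-21] + [+0,-10] → [5,-31]
step 6: [5,-31] + [+0,-13] → [5,-44]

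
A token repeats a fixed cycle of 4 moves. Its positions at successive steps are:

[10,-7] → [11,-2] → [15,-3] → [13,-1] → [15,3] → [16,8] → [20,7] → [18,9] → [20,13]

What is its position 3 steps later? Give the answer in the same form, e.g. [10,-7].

[23,19]

Step-to-step displacements: [+1,+5], [+4,-1], [-2,+2], [+2,+4], [+1,+5], [+4,-1], [-2,+2], [+2,+4] — a repeating cycle of length 4.
step 9: apply [+1,+5] → [21,18]
step 10: apply [+4,-1] → [25,17]
step 11: apply [-2,+2] → [23,19]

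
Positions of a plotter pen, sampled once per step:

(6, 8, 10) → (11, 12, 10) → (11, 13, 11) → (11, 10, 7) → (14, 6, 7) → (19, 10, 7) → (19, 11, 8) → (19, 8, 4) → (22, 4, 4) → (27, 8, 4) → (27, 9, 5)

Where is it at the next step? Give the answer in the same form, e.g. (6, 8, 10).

Differencing gives (+5, +4, +0), (+0, +1, +1), (+0, -3, -4), (+3, -4, +0), (+5, +4, +0), (+0, +1, +1), (+0, -3, -4), (+3, -4, +0), (+5, +4, +0), (+0, +1, +1). This is the pattern (+5, +4, +0), (+0, +1, +1), (+0, -3, -4), (+3, -4, +0) repeated.
step 11: apply (+0, -3, -4) → (27, 6, 1)

(27, 6, 1)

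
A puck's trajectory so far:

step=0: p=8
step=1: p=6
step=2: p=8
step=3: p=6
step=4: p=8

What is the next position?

p=6

The jumps are -2, +2, -2, +2 — a geometric progression with ratio -1.
step 5: 8 − 2 → p=6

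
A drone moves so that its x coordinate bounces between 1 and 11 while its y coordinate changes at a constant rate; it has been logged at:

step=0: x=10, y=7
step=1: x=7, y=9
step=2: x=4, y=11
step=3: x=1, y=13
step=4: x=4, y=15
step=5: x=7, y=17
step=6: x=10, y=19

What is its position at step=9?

The x coordinate reflects between 1 and 11, moving 3 per step.
  step 7: 10 → 9
  step 8: 9 → 6
  step 9: 6 → 3
The y coordinate changes by +2 each step: at step 9 it is 25.

x=3, y=25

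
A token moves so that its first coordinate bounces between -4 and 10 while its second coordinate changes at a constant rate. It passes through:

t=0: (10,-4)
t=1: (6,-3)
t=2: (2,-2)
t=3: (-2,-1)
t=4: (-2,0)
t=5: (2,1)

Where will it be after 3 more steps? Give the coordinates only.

The first coordinate reflects between -4 and 10, moving 4 per step.
  step 6: 2 → 6
  step 7: 6 → 10
  step 8: 10 → 6
The second coordinate changes by +1 each step: at step 8 it is 4.

(6,4)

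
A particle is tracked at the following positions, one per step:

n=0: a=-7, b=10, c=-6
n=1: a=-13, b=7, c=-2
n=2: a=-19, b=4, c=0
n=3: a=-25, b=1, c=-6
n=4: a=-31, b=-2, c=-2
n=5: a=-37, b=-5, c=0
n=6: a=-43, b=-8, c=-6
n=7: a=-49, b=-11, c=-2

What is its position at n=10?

a=-67, b=-20, c=-2

A: linear, -6 per step → -67 at step 10.
B: linear, -3 per step → -20 at step 10.
C: cycles through -6, -2, 0 every 3 steps. Step 10 lands at position 1 of the cycle → -2.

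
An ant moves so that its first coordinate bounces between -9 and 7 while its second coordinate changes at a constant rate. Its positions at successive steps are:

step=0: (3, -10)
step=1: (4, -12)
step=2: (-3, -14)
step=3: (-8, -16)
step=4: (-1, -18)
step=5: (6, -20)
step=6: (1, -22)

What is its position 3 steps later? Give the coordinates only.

(2, -28)

The first coordinate travels 7 per step and bounces off the walls at -9 and 7.
  step 7: 1 → -6
  step 8: -6 → -5
  step 9: -5 → 2
The second coordinate changes by -2 each step: at step 9 it is -28.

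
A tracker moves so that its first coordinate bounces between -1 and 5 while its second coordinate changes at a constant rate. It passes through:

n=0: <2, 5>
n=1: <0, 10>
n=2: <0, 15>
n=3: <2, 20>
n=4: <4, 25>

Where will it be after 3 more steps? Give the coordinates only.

<0, 40>

The first coordinate reflects between -1 and 5, moving 2 per step.
  step 5: 4 → 4
  step 6: 4 → 2
  step 7: 2 → 0
The second coordinate changes by +5 each step: at step 7 it is 40.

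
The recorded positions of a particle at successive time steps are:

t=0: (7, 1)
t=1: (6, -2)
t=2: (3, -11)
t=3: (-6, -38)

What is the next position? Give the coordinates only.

(-33, -119)

Consecutive displacements (-1, -3), (-3, -9), (-9, -27) scale by a factor of 3 each step.
step 4: (-6, -38) + (-27, -81) → (-33, -119)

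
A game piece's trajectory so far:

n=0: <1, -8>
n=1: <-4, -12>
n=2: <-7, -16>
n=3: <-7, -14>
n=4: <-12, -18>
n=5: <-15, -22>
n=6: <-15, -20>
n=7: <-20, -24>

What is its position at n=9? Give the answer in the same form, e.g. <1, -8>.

The moves between consecutive positions are <-5, -4>, <-3, -4>, <+0, +2>, <-5, -4>, <-3, -4>, <+0, +2>, <-5, -4>; they repeat the 3-cycle [<-5, -4>, <-3, -4>, <+0, +2>].
step 8: apply <-3, -4> → <-23, -28>
step 9: apply <+0, +2> → <-23, -26>

<-23, -26>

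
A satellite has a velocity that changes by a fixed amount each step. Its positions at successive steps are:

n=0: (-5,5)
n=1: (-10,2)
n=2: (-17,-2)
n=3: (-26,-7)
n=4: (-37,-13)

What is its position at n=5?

Taking differences between consecutive positions: (-5,-3), (-7,-4), (-9,-5), (-11,-6). These grow by (-2,-1) each step.
step 5: (-37,-13) + (-13,-7) → (-50,-20)

(-50,-20)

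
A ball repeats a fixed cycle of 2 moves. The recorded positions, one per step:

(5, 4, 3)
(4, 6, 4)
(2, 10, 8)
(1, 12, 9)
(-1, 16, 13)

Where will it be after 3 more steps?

(-5, 24, 19)

Differencing gives (-1, +2, +1), (-2, +4, +4), (-1, +2, +1), (-2, +4, +4). This is the pattern (-1, +2, +1), (-2, +4, +4) repeated.
step 5: apply (-1, +2, +1) → (-2, 18, 14)
step 6: apply (-2, +4, +4) → (-4, 22, 18)
step 7: apply (-1, +2, +1) → (-5, 24, 19)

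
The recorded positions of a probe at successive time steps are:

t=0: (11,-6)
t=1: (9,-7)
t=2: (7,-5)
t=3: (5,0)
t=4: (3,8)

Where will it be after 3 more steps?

(-3,50)

First differences are (-2,-1), (-2,+2), (-2,+5), (-2,+8); their common second difference is (+0,+3) (constant acceleration).
step 5: (3,8) + (-2,+11) → (1,19)
step 6: (1,19) + (-2,+14) → (-1,33)
step 7: (-1,33) + (-2,+17) → (-3,50)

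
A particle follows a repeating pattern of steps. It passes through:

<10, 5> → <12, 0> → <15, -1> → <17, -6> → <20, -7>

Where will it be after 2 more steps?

The moves between consecutive positions are <+2, -5>, <+3, -1>, <+2, -5>, <+3, -1>; they repeat the 2-cycle [<+2, -5>, <+3, -1>].
step 5: apply <+2, -5> → <22, -12>
step 6: apply <+3, -1> → <25, -13>

<25, -13>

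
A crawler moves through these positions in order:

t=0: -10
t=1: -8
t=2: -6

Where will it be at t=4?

-2

Constant displacement of +2 per step.
step 3: -6 + 2 → -4
step 4: -4 + 2 → -2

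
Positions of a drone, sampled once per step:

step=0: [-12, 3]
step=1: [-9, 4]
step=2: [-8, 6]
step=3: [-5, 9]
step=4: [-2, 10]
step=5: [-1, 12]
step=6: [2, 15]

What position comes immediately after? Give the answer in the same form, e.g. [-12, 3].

[5, 16]

The moves between consecutive positions are [+3, +1], [+1, +2], [+3, +3], [+3, +1], [+1, +2], [+3, +3]; they repeat the 3-cycle [[+3, +1], [+1, +2], [+3, +3]].
step 7: apply [+3, +1] → [5, 16]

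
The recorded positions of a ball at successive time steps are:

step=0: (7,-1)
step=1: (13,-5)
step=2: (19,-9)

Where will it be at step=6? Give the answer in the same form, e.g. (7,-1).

(43,-25)

The position changes by (+6,-4) every step.
step 3: (19,-9) + (+6,-4) → (25,-13)
step 4: (25,-13) + (+6,-4) → (31,-17)
step 5: (31,-17) + (+6,-4) → (37,-21)
step 6: (37,-21) + (+6,-4) → (43,-25)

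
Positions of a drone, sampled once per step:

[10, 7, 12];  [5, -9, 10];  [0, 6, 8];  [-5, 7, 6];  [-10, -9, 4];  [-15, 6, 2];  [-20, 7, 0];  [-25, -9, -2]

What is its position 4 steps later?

[-45, 6, -10]

First: linear, -5 per step → -45 at step 11.
Second: cycles through 7, -9, 6 every 3 steps. Step 11 lands at position 2 of the cycle → 6.
Third: linear, -2 per step → -10 at step 11.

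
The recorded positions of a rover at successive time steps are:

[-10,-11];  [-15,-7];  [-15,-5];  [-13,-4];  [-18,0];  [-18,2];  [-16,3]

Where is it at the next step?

Differencing gives [-5,+4], [+0,+2], [+2,+1], [-5,+4], [+0,+2], [+2,+1]. This is the pattern [-5,+4], [+0,+2], [+2,+1] repeated.
step 7: apply [-5,+4] → [-21,7]

[-21,7]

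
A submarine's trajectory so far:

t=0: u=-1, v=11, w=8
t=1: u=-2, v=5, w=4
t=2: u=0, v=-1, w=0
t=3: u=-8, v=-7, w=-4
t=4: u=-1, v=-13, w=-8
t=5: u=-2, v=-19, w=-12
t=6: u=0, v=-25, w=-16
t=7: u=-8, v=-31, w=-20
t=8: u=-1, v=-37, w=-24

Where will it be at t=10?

u=0, v=-49, w=-32

The u coordinate repeats the cycle [-1, -2, 0, -8] with period 4; step 10 mod 4 = 2, giving 0.
The v coordinate changes by -6 each step, so at step 10 it is 11 + 10·(-6) = -49.
The w coordinate changes by -4 each step, so at step 10 it is 8 + 10·(-4) = -32.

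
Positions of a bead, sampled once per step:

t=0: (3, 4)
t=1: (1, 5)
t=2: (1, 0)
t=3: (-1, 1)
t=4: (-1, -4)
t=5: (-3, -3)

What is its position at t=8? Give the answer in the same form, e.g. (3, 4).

Differencing gives (-2, +1), (+0, -5), (-2, +1), (+0, -5), (-2, +1). This is the pattern (-2, +1), (+0, -5) repeated.
step 6: apply (+0, -5) → (-3, -8)
step 7: apply (-2, +1) → (-5, -7)
step 8: apply (+0, -5) → (-5, -12)

(-5, -12)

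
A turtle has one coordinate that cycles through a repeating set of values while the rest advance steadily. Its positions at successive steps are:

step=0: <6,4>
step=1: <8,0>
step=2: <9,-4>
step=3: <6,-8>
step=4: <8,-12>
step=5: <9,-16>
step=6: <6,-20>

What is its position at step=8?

The first coordinate repeats the cycle [6, 8, 9] with period 3; step 8 mod 3 = 2, giving 9.
The second coordinate changes by -4 each step, so at step 8 it is 4 + 8·(-4) = -28.

<9,-28>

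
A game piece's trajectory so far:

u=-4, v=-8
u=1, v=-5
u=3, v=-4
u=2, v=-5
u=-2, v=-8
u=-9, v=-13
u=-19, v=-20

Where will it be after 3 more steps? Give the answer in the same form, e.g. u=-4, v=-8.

u=-67, v=-53

Successive displacements: (+5,+3), (+2,+1), (-1,-1), (-4,-3), (-7,-5), (-10,-7) — each changes by (-3,-2).
step 7: u=-19, v=-20 + (-13,-9) → u=-32, v=-29
step 8: u=-32, v=-29 + (-16,-11) → u=-48, v=-40
step 9: u=-48, v=-40 + (-19,-13) → u=-67, v=-53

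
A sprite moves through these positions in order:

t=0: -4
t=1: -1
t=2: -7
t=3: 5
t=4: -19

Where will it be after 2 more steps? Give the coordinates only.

-67

Step-to-step displacements: +3, -6, +12, -24; each is -2× the previous.
step 5: -19 + 48 → 29
step 6: 29 − 96 → -67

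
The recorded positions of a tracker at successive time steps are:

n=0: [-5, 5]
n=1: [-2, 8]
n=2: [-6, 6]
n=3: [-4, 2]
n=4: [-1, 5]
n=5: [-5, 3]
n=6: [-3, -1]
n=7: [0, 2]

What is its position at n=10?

Differencing gives [+3, +3], [-4, -2], [+2, -4], [+3, +3], [-4, -2], [+2, -4], [+3, +3]. This is the pattern [+3, +3], [-4, -2], [+2, -4] repeated.
step 8: apply [-4, -2] → [-4, 0]
step 9: apply [+2, -4] → [-2, -4]
step 10: apply [+3, +3] → [1, -1]

[1, -1]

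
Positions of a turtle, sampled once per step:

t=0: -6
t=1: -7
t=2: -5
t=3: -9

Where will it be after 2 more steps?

-17

Step-to-step displacements: -1, +2, -4; each is -2× the previous.
step 4: -9 + 8 → -1
step 5: -1 − 16 → -17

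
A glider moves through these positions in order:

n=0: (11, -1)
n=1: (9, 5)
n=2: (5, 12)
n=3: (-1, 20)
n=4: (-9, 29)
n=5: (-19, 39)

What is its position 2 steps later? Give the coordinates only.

(-45, 62)

Taking differences between consecutive positions: (-2, +6), (-4, +7), (-6, +8), (-8, +9), (-10, +10). These grow by (-2, +1) each step.
step 6: (-19, 39) + (-12, +11) → (-31, 50)
step 7: (-31, 50) + (-14, +12) → (-45, 62)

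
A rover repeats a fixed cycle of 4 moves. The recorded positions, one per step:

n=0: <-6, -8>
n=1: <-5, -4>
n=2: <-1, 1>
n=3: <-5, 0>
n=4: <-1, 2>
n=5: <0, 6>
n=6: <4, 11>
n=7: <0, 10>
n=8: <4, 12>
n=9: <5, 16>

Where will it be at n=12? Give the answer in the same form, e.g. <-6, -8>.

<9, 22>

Step-to-step displacements: <+1, +4>, <+4, +5>, <-4, -1>, <+4, +2>, <+1, +4>, <+4, +5>, <-4, -1>, <+4, +2>, <+1, +4> — a repeating cycle of length 4.
step 10: apply <+4, +5> → <9, 21>
step 11: apply <-4, -1> → <5, 20>
step 12: apply <+4, +2> → <9, 22>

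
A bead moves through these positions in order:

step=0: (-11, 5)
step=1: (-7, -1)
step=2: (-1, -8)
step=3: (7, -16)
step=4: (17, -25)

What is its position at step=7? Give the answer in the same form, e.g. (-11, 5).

(59, -58)

First differences are (+4, -6), (+6, -7), (+8, -8), (+10, -9); their common second difference is (+2, -1) (constant acceleration).
step 5: (17, -25) + (+12, -10) → (29, -35)
step 6: (29, -35) + (+14, -11) → (43, -46)
step 7: (43, -46) + (+16, -12) → (59, -58)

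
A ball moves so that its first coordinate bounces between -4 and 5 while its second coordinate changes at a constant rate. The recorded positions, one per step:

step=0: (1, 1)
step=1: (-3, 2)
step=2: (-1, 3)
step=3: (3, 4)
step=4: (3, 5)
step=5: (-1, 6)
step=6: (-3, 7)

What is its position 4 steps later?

The first coordinate reflects between -4 and 5, moving 4 per step.
  step 7: -3 → 1
  step 8: 1 → 5
  step 9: 5 → 1
  step 10: 1 → -3
The second coordinate changes by +1 each step: at step 10 it is 11.

(-3, 11)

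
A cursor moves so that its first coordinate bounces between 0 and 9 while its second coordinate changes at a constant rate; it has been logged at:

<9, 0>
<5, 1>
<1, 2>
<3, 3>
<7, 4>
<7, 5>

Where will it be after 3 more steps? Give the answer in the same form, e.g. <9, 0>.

<5, 8>

The first coordinate travels 4 per step and bounces off the walls at 0 and 9.
  step 6: 7 → 3
  step 7: 3 → 1
  step 8: 1 → 5
The second coordinate changes by +1 each step: at step 8 it is 8.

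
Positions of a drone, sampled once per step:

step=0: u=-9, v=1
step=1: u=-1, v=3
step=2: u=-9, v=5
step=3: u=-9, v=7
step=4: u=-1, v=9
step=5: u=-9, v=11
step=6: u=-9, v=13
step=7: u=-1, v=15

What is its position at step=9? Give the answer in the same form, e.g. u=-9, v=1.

U: cycles through -9, -1, -9 every 3 steps. Step 9 lands at position 0 of the cycle → -9.
V: linear, +2 per step → 19 at step 9.

u=-9, v=19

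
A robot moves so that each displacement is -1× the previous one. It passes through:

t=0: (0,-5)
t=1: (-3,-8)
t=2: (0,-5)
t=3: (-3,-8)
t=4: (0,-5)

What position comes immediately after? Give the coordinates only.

(-3,-8)

Step-to-step displacements: (-3,-3), (+3,+3), (-3,-3), (+3,+3); each is -1× the previous.
step 5: (0,-5) + (-3,-3) → (-3,-8)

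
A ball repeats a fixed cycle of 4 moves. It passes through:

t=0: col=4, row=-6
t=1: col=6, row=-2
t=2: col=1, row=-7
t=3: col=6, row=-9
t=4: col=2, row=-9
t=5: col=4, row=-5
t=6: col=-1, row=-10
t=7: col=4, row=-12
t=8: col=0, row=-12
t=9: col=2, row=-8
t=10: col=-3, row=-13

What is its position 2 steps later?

col=-2, row=-15

The moves between consecutive positions are (+2,+4), (-5,-5), (+5,-2), (-4,+0), (+2,+4), (-5,-5), (+5,-2), (-4,+0), (+2,+4), (-5,-5); they repeat the 4-cycle [(+2,+4), (-5,-5), (+5,-2), (-4,+0)].
step 11: apply (+5,-2) → col=2, row=-15
step 12: apply (-4,+0) → col=-2, row=-15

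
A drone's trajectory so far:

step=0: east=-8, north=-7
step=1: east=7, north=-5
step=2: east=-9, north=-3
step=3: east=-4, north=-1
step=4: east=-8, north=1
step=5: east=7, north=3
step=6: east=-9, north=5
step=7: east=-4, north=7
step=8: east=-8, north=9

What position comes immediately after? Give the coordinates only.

East: cycles through -8, 7, -9, -4 every 4 steps. Step 9 lands at position 1 of the cycle → 7.
North: linear, +2 per step → 11 at step 9.

east=7, north=11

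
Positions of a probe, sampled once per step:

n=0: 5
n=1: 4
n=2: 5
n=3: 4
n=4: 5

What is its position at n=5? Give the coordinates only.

4

Step-to-step displacements: -1, +1, -1, +1; each is -1× the previous.
step 5: 5 − 1 → 4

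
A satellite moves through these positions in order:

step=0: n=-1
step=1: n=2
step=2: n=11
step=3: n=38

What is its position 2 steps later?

n=362

Step-to-step displacements: +3, +9, +27; each is 3× the previous.
step 4: 38 + 81 → n=119
step 5: 119 + 243 → n=362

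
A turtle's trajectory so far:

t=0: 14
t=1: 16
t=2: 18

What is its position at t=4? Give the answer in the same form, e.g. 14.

Constant displacement of +2 per step.
step 3: 18 + 2 → 20
step 4: 20 + 2 → 22

22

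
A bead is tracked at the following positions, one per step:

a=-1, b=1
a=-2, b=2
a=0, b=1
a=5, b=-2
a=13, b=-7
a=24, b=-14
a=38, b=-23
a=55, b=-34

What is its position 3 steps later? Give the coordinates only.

Successive displacements: (-1,+1), (+2,-1), (+5,-3), (+8,-5), (+11,-7), (+14,-9), (+17,-11) — each changes by (+3,-2).
step 8: a=55, b=-34 + (+20,-13) → a=75, b=-47
step 9: a=75, b=-47 + (+23,-15) → a=98, b=-62
step 10: a=98, b=-62 + (+26,-17) → a=124, b=-79

a=124, b=-79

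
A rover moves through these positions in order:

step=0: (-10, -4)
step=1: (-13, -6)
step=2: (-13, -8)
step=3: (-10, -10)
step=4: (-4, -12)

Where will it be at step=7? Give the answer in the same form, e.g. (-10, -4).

Taking differences between consecutive positions: (-3, -2), (+0, -2), (+3, -2), (+6, -2). These grow by (+3, +0) each step.
step 5: (-4, -12) + (+9, -2) → (5, -14)
step 6: (5, -14) + (+12, -2) → (17, -16)
step 7: (17, -16) + (+15, -2) → (32, -18)

(32, -18)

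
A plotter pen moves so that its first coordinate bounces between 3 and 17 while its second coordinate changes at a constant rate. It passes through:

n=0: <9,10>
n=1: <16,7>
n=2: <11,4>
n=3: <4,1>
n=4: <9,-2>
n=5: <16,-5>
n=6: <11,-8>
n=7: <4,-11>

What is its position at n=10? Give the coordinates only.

The first coordinate travels 7 per step and bounces off the walls at 3 and 17.
  step 8: 4 → 9
  step 9: 9 → 16
  step 10: 16 → 11
The second coordinate changes by -3 each step: at step 10 it is -20.

<11,-20>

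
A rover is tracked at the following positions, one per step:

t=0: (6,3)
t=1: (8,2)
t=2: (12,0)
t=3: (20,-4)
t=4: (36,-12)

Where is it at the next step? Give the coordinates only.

Consecutive displacements (+2,-1), (+4,-2), (+8,-4), (+16,-8) scale by a factor of 2 each step.
step 5: (36,-12) + (+32,-16) → (68,-28)

(68,-28)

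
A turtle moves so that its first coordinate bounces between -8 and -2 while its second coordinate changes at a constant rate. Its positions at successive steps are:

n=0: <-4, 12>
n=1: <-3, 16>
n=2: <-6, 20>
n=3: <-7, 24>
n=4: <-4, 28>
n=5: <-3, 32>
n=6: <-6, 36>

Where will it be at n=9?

The first coordinate reflects between -8 and -2, moving 3 per step.
  step 7: -6 → -7
  step 8: -7 → -4
  step 9: -4 → -3
The second coordinate changes by +4 each step: at step 9 it is 48.

<-3, 48>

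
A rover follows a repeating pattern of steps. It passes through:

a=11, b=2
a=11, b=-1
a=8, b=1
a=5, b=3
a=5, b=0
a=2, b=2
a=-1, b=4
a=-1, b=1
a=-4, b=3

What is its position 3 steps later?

a=-10, b=4

Differencing gives (+0,-3), (-3,+2), (-3,+2), (+0,-3), (-3,+2), (-3,+2), (+0,-3), (-3,+2). This is the pattern (+0,-3), (-3,+2), (-3,+2) repeated.
step 9: apply (-3,+2) → a=-7, b=5
step 10: apply (+0,-3) → a=-7, b=2
step 11: apply (-3,+2) → a=-10, b=4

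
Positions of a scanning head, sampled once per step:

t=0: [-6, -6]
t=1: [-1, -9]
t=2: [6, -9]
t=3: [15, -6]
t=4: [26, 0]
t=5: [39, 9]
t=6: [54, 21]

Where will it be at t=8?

[90, 54]

Successive displacements: [+5, -3], [+7, +0], [+9, +3], [+11, +6], [+13, +9], [+15, +12] — each changes by [+2, +3].
step 7: [54, 21] + [+17, +15] → [71, 36]
step 8: [71, 36] + [+19, +18] → [90, 54]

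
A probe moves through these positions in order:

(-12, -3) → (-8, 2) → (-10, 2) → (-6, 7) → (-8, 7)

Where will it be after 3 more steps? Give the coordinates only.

Differencing gives (+4, +5), (-2, +0), (+4, +5), (-2, +0). This is the pattern (+4, +5), (-2, +0) repeated.
step 5: apply (+4, +5) → (-4, 12)
step 6: apply (-2, +0) → (-6, 12)
step 7: apply (+4, +5) → (-2, 17)

(-2, 17)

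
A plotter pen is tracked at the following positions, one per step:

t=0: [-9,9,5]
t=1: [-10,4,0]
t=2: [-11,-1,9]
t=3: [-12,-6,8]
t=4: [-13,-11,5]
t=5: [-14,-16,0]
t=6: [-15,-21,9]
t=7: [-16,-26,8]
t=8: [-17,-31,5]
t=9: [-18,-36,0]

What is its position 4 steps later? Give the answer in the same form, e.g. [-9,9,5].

First: linear, -1 per step → -22 at step 13.
Second: linear, -5 per step → -56 at step 13.
Third: cycles through 5, 0, 9, 8 every 4 steps. Step 13 lands at position 1 of the cycle → 0.

[-22,-56,0]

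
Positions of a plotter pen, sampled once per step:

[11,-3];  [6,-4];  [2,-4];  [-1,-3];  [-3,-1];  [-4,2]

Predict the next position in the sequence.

[-4,6]

First differences are [-5,-1], [-4,+0], [-3,+1], [-2,+2], [-1,+3]; their common second difference is [+1,+1] (constant acceleration).
step 6: [-4,2] + [+0,+4] → [-4,6]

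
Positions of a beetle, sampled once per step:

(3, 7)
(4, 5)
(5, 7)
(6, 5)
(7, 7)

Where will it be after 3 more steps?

(10, 5)

The first coordinate changes by +1 each step, so at step 7 it is 3 + 7·(1) = 10.
The second coordinate repeats the cycle [7, 5] with period 2; step 7 mod 2 = 1, giving 5.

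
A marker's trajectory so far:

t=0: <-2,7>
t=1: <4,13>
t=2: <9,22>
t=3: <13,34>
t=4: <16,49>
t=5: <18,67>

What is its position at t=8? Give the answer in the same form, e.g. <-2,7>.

<18,139>

Successive displacements: <+6,+6>, <+5,+9>, <+4,+12>, <+3,+15>, <+2,+18> — each changes by <-1,+3>.
step 6: <18,67> + <+1,+21> → <19,88>
step 7: <19,88> + <+0,+24> → <19,112>
step 8: <19,112> + <-1,+27> → <18,139>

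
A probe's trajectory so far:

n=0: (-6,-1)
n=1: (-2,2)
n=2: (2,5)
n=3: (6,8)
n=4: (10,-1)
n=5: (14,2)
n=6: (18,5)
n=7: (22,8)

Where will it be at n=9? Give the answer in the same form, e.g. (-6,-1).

The first coordinate changes by +4 each step, so at step 9 it is -6 + 9·(4) = 30.
The second coordinate repeats the cycle [-1, 2, 5, 8] with period 4; step 9 mod 4 = 1, giving 2.

(30,2)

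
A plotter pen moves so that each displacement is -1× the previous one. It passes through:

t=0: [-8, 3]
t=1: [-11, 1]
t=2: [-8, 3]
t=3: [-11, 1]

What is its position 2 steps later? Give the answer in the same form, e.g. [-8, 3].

[-11, 1]

Step-to-step displacements: [-3, -2], [+3, +2], [-3, -2]; each is -1× the previous.
step 4: [-11, 1] + [+3, +2] → [-8, 3]
step 5: [-8, 3] + [-3, -2] → [-11, 1]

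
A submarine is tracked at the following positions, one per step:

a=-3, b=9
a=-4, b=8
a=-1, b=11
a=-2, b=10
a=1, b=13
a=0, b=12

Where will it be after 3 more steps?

a=5, b=17

Step-to-step displacements: (-1,-1), (+3,+3), (-1,-1), (+3,+3), (-1,-1) — a repeating cycle of length 2.
step 6: apply (+3,+3) → a=3, b=15
step 7: apply (-1,-1) → a=2, b=14
step 8: apply (+3,+3) → a=5, b=17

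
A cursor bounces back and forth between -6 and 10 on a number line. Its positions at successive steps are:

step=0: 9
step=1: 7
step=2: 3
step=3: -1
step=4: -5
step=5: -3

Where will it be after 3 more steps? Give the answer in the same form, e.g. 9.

9

The value reflects between -6 and 10, moving 4 per step.
  step 6: -3 → 1
  step 7: 1 → 5
  step 8: 5 → 9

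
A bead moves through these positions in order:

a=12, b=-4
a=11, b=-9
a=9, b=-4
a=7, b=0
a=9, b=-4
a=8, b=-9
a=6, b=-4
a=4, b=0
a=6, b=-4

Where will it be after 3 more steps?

Step-to-step displacements: (-1, -5), (-2, +5), (-2, +4), (+2, -4), (-1, -5), (-2, +5), (-2, +4), (+2, -4) — a repeating cycle of length 4.
step 9: apply (-1, -5) → a=5, b=-9
step 10: apply (-2, +5) → a=3, b=-4
step 11: apply (-2, +4) → a=1, b=0

a=1, b=0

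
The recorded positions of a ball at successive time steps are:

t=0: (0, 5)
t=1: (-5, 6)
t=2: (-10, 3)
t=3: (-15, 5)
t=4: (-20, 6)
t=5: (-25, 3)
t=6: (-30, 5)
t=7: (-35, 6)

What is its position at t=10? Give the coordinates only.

(-50, 6)

First: linear, -5 per step → -50 at step 10.
Second: cycles through 5, 6, 3 every 3 steps. Step 10 lands at position 1 of the cycle → 6.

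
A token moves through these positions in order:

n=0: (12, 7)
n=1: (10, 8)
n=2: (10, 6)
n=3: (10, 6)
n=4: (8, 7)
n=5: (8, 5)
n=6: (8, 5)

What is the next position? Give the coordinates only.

(6, 6)

Differencing gives (-2, +1), (+0, -2), (+0, +0), (-2, +1), (+0, -2), (+0, +0). This is the pattern (-2, +1), (+0, -2), (+0, +0) repeated.
step 7: apply (-2, +1) → (6, 6)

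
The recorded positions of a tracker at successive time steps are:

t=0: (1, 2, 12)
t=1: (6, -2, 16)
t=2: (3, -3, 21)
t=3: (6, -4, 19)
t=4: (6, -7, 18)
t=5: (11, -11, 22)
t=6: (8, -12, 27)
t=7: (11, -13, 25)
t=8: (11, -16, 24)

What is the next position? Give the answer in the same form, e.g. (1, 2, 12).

(16, -20, 28)

Differencing gives (+5, -4, +4), (-3, -1, +5), (+3, -1, -2), (+0, -3, -1), (+5, -4, +4), (-3, -1, +5), (+3, -1, -2), (+0, -3, -1). This is the pattern (+5, -4, +4), (-3, -1, +5), (+3, -1, -2), (+0, -3, -1) repeated.
step 9: apply (+5, -4, +4) → (16, -20, 28)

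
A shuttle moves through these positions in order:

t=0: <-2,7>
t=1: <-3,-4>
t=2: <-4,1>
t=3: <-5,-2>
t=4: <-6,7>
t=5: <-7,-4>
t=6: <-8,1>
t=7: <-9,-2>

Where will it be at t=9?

<-11,-4>

The first coordinate changes by -1 each step, so at step 9 it is -2 + 9·(-1) = -11.
The second coordinate repeats the cycle [7, -4, 1, -2] with period 4; step 9 mod 4 = 1, giving -4.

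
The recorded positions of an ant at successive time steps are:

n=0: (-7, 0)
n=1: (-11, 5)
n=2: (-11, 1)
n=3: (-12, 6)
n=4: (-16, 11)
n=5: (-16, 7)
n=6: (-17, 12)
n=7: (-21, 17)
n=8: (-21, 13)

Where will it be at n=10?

Step-to-step displacements: (-4, +5), (+0, -4), (-1, +5), (-4, +5), (+0, -4), (-1, +5), (-4, +5), (+0, -4) — a repeating cycle of length 3.
step 9: apply (-1, +5) → (-22, 18)
step 10: apply (-4, +5) → (-26, 23)

(-26, 23)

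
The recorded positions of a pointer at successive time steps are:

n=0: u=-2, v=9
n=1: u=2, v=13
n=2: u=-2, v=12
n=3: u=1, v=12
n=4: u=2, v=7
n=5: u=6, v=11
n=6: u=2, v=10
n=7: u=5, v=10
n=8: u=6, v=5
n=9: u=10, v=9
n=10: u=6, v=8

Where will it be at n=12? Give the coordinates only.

Step-to-step displacements: (+4, +4), (-4, -1), (+3, +0), (+1, -5), (+4, +4), (-4, -1), (+3, +0), (+1, -5), (+4, +4), (-4, -1) — a repeating cycle of length 4.
step 11: apply (+3, +0) → u=9, v=8
step 12: apply (+1, -5) → u=10, v=3

u=10, v=3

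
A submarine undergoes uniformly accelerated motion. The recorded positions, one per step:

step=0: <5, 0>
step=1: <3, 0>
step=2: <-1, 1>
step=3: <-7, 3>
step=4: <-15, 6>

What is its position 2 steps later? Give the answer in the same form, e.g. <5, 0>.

<-37, 15>

Taking differences between consecutive positions: <-2, +0>, <-4, +1>, <-6, +2>, <-8, +3>. These grow by <-2, +1> each step.
step 5: <-15, 6> + <-10, +4> → <-25, 10>
step 6: <-25, 10> + <-12, +5> → <-37, 15>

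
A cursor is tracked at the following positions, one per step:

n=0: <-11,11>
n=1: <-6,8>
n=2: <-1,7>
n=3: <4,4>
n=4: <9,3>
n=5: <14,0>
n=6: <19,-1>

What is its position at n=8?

Step-to-step displacements: <+5,-3>, <+5,-1>, <+5,-3>, <+5,-1>, <+5,-3>, <+5,-1> — a repeating cycle of length 2.
step 7: apply <+5,-3> → <24,-4>
step 8: apply <+5,-1> → <29,-5>

<29,-5>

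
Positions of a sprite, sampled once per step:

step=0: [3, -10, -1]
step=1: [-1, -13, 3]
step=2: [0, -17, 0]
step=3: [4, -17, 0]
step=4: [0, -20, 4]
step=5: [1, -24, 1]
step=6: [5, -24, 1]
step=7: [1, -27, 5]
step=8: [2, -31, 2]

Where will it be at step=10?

[2, -34, 6]

Step-to-step displacements: [-4, -3, +4], [+1, -4, -3], [+4, +0, +0], [-4, -3, +4], [+1, -4, -3], [+4, +0, +0], [-4, -3, +4], [+1, -4, -3] — a repeating cycle of length 3.
step 9: apply [+4, +0, +0] → [6, -31, 2]
step 10: apply [-4, -3, +4] → [2, -34, 6]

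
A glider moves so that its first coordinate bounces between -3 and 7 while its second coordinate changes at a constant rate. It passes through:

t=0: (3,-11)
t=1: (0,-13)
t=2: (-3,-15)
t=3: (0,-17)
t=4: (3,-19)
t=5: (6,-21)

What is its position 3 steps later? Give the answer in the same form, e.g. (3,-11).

(-1,-27)

The first coordinate travels 3 per step and bounces off the walls at -3 and 7.
  step 6: 6 → 5
  step 7: 5 → 2
  step 8: 2 → -1
The second coordinate changes by -2 each step: at step 8 it is -27.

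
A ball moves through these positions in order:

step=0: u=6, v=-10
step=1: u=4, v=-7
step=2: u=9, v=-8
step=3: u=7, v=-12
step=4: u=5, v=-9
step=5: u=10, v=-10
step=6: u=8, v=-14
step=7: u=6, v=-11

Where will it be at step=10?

u=7, v=-13

Step-to-step displacements: (-2, +3), (+5, -1), (-2, -4), (-2, +3), (+5, -1), (-2, -4), (-2, +3) — a repeating cycle of length 3.
step 8: apply (+5, -1) → u=11, v=-12
step 9: apply (-2, -4) → u=9, v=-16
step 10: apply (-2, +3) → u=7, v=-13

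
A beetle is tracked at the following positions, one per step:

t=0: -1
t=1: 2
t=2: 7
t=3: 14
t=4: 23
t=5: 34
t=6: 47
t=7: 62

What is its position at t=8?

First differences are +3, +5, +7, +9, +11, +13, +15; their common second difference is +2 (constant acceleration).
step 8: 62 + 17 → 79

79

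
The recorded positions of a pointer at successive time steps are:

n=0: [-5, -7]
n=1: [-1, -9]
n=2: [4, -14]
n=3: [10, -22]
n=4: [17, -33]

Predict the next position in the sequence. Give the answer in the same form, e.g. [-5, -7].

[25, -47]

First differences are [+4, -2], [+5, -5], [+6, -8], [+7, -11]; their common second difference is [+1, -3] (constant acceleration).
step 5: [17, -33] + [+8, -14] → [25, -47]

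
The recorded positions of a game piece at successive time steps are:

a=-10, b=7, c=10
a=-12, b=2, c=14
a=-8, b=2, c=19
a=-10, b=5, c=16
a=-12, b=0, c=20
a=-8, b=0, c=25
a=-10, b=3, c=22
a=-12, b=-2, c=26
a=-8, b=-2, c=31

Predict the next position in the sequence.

Differencing gives (-2, -5, +4), (+4, +0, +5), (-2, +3, -3), (-2, -5, +4), (+4, +0, +5), (-2, +3, -3), (-2, -5, +4), (+4, +0, +5). This is the pattern (-2, -5, +4), (+4, +0, +5), (-2, +3, -3) repeated.
step 9: apply (-2, +3, -3) → a=-10, b=1, c=28

a=-10, b=1, c=28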